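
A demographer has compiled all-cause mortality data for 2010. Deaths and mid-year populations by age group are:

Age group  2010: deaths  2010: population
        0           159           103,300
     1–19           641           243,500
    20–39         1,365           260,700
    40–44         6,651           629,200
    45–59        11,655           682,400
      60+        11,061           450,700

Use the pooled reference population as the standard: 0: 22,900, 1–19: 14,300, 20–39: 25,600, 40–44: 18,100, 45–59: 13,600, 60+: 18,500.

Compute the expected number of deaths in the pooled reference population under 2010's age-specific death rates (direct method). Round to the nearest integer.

1085

Age-specific rates per 100,000 for 2010: 153.92, 263.24, 523.59, 1057.06, 1707.94, 2454.18.
Expected deaths = Σ (standard pop × age-specific rate ÷ 100,000)
= 22,900×153.92/100,000 + 14,300×263.24/100,000 + 25,600×523.59/100,000 + 18,100×1057.06/100,000 + 13,600×1707.94/100,000 + 18,500×2454.18/100,000
= 35.25 + 37.64 + 134.04 + 191.33 + 232.28 + 454.02 = 1084.56.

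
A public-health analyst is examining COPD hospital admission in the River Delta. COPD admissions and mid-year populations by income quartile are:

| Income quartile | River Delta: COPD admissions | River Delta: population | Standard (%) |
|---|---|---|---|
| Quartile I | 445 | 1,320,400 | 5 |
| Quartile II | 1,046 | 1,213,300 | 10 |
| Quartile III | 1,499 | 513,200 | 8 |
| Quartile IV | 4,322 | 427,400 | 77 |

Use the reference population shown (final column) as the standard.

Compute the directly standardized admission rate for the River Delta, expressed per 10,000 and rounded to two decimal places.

Income-specific rates per 10,000 for the River Delta: 3.37, 8.62, 29.21, 101.12.
Standard weights: 0.05, 0.10, 0.08, 0.77.
Standardized rate: 0.0500×3.37 + 0.1000×8.62 + 0.0800×29.21 + 0.7700×101.12 = 81.2321 per 10,000.

81.23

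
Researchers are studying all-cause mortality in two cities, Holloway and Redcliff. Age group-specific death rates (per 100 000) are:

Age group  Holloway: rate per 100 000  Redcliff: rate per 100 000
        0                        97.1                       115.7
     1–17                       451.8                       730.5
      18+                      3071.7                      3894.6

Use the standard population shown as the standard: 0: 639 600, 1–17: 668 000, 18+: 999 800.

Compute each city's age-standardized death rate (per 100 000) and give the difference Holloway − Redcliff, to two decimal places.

Standard total = 2 307 400; weights = 0.2772, 0.2895, 0.4333.
Holloway: 0.2772×97.1 + 0.2895×451.8 + 0.4333×3071.7 = 1488.6856 per 100 000.
Redcliff: 0.2772×115.7 + 0.2895×730.5 + 0.4333×3894.6 = 1931.0899 per 100 000.
Difference = 1488.6856 − 1931.0899 = -442.4043.

-442.40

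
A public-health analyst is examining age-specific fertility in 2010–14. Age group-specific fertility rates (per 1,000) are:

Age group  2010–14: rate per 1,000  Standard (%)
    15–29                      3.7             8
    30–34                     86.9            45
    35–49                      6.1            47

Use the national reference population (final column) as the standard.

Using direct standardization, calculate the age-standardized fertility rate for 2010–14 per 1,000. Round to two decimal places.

Standard weights: 0.08, 0.45, 0.47.
Standardized rate: 0.0800×3.7 + 0.4500×86.9 + 0.4700×6.1 = 42.2680 per 1,000.

42.27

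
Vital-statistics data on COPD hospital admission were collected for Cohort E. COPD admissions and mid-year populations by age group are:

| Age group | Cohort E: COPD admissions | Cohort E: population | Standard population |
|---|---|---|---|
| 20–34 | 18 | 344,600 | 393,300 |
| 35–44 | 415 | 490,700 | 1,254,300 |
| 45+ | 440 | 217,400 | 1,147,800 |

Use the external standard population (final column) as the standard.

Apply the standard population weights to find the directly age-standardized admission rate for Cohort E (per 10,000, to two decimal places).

12.18

Age-specific rates per 10,000 for Cohort E: 0.52, 8.46, 20.24.
Standard total = 2,795,400; weights = 0.1407, 0.4487, 0.4106.
Standardized rate: 0.1407×0.52 + 0.4487×8.46 + 0.4106×20.24 = 12.1786 per 10,000.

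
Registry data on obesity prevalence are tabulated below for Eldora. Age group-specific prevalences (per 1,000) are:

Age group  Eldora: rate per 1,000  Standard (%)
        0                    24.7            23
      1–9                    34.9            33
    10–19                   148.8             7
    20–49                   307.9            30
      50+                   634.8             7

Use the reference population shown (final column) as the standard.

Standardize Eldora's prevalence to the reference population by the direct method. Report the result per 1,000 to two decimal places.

Standard weights: 0.23, 0.33, 0.07, 0.30, 0.07.
Standardized rate: 0.2300×24.7 + 0.3300×34.9 + 0.0700×148.8 + 0.3000×307.9 + 0.0700×634.8 = 164.4200 per 1,000.

164.42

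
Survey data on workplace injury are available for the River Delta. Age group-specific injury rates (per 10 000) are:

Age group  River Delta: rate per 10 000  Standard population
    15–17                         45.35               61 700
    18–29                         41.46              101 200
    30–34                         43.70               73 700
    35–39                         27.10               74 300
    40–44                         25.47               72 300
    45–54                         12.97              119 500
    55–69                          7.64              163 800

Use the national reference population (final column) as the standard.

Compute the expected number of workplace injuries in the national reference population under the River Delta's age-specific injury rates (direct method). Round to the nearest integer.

1687

Expected workplace injuries = Σ (standard pop × age-specific rate ÷ 10 000)
= 61 700×45.35/10 000 + 101 200×41.46/10 000 + 73 700×43.70/10 000 + 74 300×27.10/10 000 + 72 300×25.47/10 000 + 119 500×12.97/10 000 + 163 800×7.64/10 000
= 279.81 + 419.58 + 322.07 + 201.35 + 184.15 + 154.99 + 125.14 = 1687.09.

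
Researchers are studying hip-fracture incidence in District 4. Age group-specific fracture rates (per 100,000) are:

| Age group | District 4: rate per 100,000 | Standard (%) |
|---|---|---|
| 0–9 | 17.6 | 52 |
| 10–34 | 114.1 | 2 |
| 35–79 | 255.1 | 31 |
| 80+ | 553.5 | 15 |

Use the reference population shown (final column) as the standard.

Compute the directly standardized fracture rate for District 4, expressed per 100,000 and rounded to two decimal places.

Standard weights: 0.52, 0.02, 0.31, 0.15.
Standardized rate: 0.5200×17.6 + 0.0200×114.1 + 0.3100×255.1 + 0.1500×553.5 = 173.5400 per 100,000.

173.54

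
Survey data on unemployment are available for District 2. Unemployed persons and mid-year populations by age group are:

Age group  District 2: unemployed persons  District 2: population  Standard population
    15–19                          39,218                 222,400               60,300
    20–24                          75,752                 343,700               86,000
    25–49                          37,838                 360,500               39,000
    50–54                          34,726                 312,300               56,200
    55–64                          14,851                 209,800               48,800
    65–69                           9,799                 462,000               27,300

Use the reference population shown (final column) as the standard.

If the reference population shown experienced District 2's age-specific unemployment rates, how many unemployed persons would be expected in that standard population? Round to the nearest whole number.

43964

Age-specific rates per 1,000 for District 2: 176.340, 220.402, 104.960, 111.194, 70.786, 21.210.
Expected unemployed persons = Σ (standard pop × age-specific rate ÷ 1,000)
= 60,300×176.340/1,000 + 86,000×220.402/1,000 + 39,000×104.960/1,000 + 56,200×111.194/1,000 + 48,800×70.786/1,000 + 27,300×21.210/1,000
= 10633.30 + 18954.53 + 4093.43 + 6249.12 + 3454.38 + 579.03 = 43963.79.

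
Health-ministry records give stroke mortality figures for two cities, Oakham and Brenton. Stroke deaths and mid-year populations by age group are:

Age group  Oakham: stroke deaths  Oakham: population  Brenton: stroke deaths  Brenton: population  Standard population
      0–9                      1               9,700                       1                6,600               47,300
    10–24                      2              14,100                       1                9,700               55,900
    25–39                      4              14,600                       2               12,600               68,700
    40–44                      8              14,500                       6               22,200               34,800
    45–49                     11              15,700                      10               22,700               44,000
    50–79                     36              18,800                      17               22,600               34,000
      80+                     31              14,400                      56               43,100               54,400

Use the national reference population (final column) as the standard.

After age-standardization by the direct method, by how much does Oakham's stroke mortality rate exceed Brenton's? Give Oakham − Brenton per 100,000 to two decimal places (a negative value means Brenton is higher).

Age-specific rates per 100,000 for Oakham: 10.31, 14.18, 27.40, 55.17, 70.06, 191.49, 215.28.
For Brenton: 15.15, 10.31, 15.87, 27.03, 44.05, 75.22, 129.93.
Standard total = 339,100; weights = 0.1395, 0.1648, 0.2026, 0.1026, 0.1298, 0.1003, 0.1604.
Oakham: 0.1395×10.31 + 0.1648×14.18 + 0.2026×27.40 + 0.1026×55.17 + 0.1298×70.06 + 0.1003×191.49 + 0.1604×215.28 = 77.8156 per 100,000.
Brenton: 0.1395×15.15 + 0.1648×10.31 + 0.2026×15.87 + 0.1026×27.03 + 0.1298×44.05 + 0.1003×75.22 + 0.1604×129.93 = 43.9046 per 100,000.
Difference = 77.8156 − 43.9046 = 33.9111.

33.91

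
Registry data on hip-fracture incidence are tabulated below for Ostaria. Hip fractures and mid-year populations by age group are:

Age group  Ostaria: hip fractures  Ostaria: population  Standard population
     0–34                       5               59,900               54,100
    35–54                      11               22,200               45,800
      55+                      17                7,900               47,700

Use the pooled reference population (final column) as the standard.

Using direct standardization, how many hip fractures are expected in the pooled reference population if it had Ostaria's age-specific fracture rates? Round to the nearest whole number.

130

Age-specific rates per 100,000 for Ostaria: 8.35, 49.55, 215.19.
Expected hip fractures = Σ (standard pop × age-specific rate ÷ 100,000)
= 54,100×8.35/100,000 + 45,800×49.55/100,000 + 47,700×215.19/100,000
= 4.52 + 22.69 + 102.65 = 129.86.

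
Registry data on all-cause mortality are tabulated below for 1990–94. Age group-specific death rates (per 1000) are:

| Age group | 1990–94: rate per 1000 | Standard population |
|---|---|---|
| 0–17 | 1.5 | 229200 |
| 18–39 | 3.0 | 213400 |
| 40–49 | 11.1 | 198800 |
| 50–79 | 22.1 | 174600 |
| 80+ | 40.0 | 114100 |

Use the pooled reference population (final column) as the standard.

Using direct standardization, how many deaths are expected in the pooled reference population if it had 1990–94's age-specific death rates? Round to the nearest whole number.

Expected deaths = Σ (standard pop × age-specific rate ÷ 1000)
= 229200×1.5/1000 + 213400×3.0/1000 + 198800×11.1/1000 + 174600×22.1/1000 + 114100×40.0/1000
= 343.80 + 640.20 + 2206.68 + 3858.66 + 4564.00 = 11613.34.

11613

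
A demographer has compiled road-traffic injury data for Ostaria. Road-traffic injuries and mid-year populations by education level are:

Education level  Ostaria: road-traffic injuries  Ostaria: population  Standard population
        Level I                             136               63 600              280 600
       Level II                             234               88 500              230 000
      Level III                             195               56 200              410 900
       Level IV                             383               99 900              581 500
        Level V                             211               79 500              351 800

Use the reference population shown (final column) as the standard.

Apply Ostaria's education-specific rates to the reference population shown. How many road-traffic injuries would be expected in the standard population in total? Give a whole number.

Education-specific rates per 100 000 for Ostaria: 213.84, 264.41, 346.98, 383.38, 265.41.
Expected road-traffic injuries = Σ (standard pop × education-specific rate ÷ 100 000)
= 280 600×213.84/100 000 + 230 000×264.41/100 000 + 410 900×346.98/100 000 + 581 500×383.38/100 000 + 351 800×265.41/100 000
= 600.03 + 608.14 + 1425.72 + 2229.37 + 933.71 = 5796.96.

5797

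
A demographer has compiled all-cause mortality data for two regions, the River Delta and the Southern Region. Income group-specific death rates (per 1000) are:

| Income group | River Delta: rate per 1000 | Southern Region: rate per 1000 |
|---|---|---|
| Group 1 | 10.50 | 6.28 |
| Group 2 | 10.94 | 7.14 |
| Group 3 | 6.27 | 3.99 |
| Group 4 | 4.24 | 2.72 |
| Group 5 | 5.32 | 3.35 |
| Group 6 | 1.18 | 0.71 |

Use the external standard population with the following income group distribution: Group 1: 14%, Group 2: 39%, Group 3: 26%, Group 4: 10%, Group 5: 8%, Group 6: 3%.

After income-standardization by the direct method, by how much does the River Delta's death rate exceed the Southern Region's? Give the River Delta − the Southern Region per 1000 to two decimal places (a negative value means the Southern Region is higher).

Standard weights: 0.14, 0.39, 0.26, 0.10, 0.08, 0.03.
The River Delta: 0.1400×10.50 + 0.3900×10.94 + 0.2600×6.27 + 0.1000×4.24 + 0.0800×5.32 + 0.0300×1.18 = 8.2518 per 1000.
The Southern Region: 0.1400×6.28 + 0.3900×7.14 + 0.2600×3.99 + 0.1000×2.72 + 0.0800×3.35 + 0.0300×0.71 = 5.2625 per 1000.
Difference = 8.2518 − 5.2625 = 2.9893.

2.99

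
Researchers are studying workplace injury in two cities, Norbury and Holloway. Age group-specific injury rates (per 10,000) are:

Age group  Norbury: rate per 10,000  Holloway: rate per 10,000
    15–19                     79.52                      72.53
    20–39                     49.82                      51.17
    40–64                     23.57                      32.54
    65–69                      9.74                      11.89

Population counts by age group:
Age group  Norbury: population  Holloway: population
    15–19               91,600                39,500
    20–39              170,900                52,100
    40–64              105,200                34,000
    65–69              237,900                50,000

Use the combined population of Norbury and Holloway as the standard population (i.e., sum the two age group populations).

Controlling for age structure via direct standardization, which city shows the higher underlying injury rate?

Holloway

Combined standard total = 781,200; weights = 0.1678, 0.2855, 0.1782, 0.3685.
Norbury: 0.1678×79.52 + 0.2855×49.82 + 0.1782×23.57 + 0.3685×9.74 = 35.3559 per 10,000.
Holloway: 0.1678×72.53 + 0.2855×51.17 + 0.1782×32.54 + 0.3685×11.89 = 36.9589 per 10,000.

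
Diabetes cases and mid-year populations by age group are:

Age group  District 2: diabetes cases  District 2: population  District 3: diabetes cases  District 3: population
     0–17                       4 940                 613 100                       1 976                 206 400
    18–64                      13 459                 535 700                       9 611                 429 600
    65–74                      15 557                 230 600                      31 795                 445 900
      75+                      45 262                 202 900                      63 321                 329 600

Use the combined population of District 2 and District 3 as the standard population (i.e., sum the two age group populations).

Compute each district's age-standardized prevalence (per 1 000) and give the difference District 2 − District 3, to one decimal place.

5.1

Age-specific rates per 1 000 for District 2: 8.057, 25.124, 67.463, 223.075.
For District 3: 9.574, 22.372, 71.305, 192.115.
Combined standard total = 2 993 800; weights = 0.2737, 0.3224, 0.2260, 0.1779.
District 2: 0.2737×8.057 + 0.3224×25.124 + 0.2260×67.463 + 0.1779×223.075 = 65.2288 per 1 000.
District 3: 0.2737×9.574 + 0.3224×22.372 + 0.2260×71.305 + 0.1779×192.115 = 60.1177 per 1 000.
Difference = 65.2288 − 60.1177 = 5.1111.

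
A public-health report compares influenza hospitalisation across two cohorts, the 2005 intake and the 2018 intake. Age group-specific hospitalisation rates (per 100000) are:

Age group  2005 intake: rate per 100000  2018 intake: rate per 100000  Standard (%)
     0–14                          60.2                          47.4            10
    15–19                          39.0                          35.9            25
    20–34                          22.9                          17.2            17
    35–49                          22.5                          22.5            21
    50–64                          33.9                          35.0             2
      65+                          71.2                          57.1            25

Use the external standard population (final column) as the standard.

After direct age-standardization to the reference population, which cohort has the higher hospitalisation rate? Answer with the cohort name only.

2005 intake

Standard weights: 0.10, 0.25, 0.17, 0.21, 0.02, 0.25.
The 2005 intake: 0.1000×60.2 + 0.2500×39.0 + 0.1700×22.9 + 0.2100×22.5 + 0.0200×33.9 + 0.2500×71.2 = 42.8660 per 100000.
The 2018 intake: 0.1000×47.4 + 0.2500×35.9 + 0.1700×17.2 + 0.2100×22.5 + 0.0200×35.0 + 0.2500×57.1 = 36.3390 per 100000.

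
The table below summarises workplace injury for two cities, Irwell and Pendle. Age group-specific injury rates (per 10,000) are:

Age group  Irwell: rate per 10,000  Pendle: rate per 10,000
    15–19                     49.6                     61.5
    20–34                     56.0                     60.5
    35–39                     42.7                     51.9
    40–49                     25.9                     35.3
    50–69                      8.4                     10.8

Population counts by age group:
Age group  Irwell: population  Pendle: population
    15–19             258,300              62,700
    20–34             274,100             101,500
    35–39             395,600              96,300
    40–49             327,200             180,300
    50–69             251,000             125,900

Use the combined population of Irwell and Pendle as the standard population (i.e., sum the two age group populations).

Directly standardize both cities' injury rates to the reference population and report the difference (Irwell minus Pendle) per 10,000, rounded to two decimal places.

Combined standard total = 2,072,900; weights = 0.1549, 0.1812, 0.2373, 0.2448, 0.1818.
Irwell: 0.1549×49.6 + 0.1812×56.0 + 0.2373×42.7 + 0.2448×25.9 + 0.1818×8.4 = 35.8288 per 10,000.
Pendle: 0.1549×61.5 + 0.1812×60.5 + 0.2373×51.9 + 0.2448×35.3 + 0.1818×10.8 = 43.4079 per 10,000.
Difference = 35.8288 − 43.4079 = -7.5791.

-7.58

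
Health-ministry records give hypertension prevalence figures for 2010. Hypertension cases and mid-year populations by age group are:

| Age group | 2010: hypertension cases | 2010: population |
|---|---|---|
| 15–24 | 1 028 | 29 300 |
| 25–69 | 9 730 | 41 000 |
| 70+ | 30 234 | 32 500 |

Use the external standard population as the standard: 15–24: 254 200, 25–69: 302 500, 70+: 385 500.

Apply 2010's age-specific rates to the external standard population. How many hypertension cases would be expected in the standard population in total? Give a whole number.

Age-specific rates per 1 000 for 2010: 35.085, 237.317, 930.277.
Expected hypertension cases = Σ (standard pop × age-specific rate ÷ 1 000)
= 254 200×35.085/1 000 + 302 500×237.317/1 000 + 385 500×930.277/1 000
= 8918.69 + 71788.41 + 358621.75 = 439328.86.

439329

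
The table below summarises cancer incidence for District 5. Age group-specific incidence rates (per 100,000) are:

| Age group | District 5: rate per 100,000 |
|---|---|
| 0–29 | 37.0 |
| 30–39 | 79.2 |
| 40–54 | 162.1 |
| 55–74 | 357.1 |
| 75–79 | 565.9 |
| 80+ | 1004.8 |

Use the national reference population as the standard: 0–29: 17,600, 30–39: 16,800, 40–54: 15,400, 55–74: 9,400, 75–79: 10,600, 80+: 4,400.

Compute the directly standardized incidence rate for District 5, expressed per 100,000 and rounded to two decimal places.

246.02

Standard total = 74,200; weights = 0.2372, 0.2264, 0.2075, 0.1267, 0.1429, 0.0593.
Standardized rate: 0.2372×37.0 + 0.2264×79.2 + 0.2075×162.1 + 0.1267×357.1 + 0.1429×565.9 + 0.0593×1004.8 = 246.0175 per 100,000.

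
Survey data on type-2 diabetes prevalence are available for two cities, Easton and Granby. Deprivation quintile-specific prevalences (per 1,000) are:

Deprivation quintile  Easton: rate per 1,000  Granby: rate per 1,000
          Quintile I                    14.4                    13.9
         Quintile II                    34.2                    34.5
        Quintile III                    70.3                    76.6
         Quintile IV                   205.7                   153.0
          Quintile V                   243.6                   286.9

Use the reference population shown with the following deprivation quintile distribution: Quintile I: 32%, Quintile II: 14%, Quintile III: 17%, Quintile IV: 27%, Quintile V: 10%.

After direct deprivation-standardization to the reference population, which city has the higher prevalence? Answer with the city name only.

Standard weights: 0.32, 0.14, 0.17, 0.27, 0.10.
Easton: 0.3200×14.4 + 0.1400×34.2 + 0.1700×70.3 + 0.2700×205.7 + 0.1000×243.6 = 101.2460 per 1,000.
Granby: 0.3200×13.9 + 0.1400×34.5 + 0.1700×76.6 + 0.2700×153.0 + 0.1000×286.9 = 92.3000 per 1,000.

Easton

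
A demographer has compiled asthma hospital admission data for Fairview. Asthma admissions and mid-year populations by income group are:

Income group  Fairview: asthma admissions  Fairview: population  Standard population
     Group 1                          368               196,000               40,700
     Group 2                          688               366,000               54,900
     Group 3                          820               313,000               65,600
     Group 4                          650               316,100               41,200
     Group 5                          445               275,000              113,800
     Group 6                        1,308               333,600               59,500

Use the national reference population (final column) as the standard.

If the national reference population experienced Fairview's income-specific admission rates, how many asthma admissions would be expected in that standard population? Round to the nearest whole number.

Income-specific rates per 10,000 for Fairview: 18.78, 18.80, 26.20, 20.56, 16.18, 39.21.
Expected asthma admissions = Σ (standard pop × income-specific rate ÷ 10,000)
= 40,700×18.78/10,000 + 54,900×18.80/10,000 + 65,600×26.20/10,000 + 41,200×20.56/10,000 + 113,800×16.18/10,000 + 59,500×39.21/10,000
= 76.42 + 103.20 + 171.86 + 84.72 + 184.15 + 233.29 = 853.64.

854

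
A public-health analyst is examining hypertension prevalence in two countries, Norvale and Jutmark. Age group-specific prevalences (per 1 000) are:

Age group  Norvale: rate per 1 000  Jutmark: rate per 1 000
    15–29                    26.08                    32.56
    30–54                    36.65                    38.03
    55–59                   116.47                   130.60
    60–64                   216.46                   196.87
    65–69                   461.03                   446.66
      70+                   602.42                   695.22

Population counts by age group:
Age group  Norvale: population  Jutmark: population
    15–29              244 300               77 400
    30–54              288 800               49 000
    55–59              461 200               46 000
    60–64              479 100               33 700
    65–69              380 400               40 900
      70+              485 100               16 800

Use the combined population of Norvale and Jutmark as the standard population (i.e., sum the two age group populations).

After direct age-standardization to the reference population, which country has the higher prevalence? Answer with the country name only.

Combined standard total = 2 602 700; weights = 0.1236, 0.1298, 0.1949, 0.1970, 0.1619, 0.1928.
Norvale: 0.1236×26.08 + 0.1298×36.65 + 0.1949×116.47 + 0.1970×216.46 + 0.1619×461.03 + 0.1928×602.42 = 264.1223 per 1 000.
Jutmark: 0.1236×32.56 + 0.1298×38.03 + 0.1949×130.60 + 0.1970×196.87 + 0.1619×446.66 + 0.1928×695.22 = 279.5655 per 1 000.
The crude rates (274.48 vs 178.07) would put Norvale higher, but that reflects its age composition; once standardized to a common age structure, Jutmark has the higher underlying rate.

Jutmark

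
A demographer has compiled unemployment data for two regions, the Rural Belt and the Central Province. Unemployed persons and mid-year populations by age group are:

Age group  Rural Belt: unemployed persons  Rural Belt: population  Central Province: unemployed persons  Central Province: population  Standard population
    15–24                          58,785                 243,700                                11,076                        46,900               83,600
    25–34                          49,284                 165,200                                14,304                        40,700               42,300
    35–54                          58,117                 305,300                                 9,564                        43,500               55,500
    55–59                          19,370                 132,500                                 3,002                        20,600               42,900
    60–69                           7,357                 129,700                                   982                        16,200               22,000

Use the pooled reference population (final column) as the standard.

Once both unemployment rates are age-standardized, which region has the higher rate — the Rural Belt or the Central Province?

Age-specific rates per 1,000 for the Rural Belt: 241.219, 298.329, 190.360, 146.189, 56.723.
For the Central Province: 236.162, 351.450, 219.862, 145.728, 60.617.
Standard total = 246,300; weights = 0.3394, 0.1717, 0.2253, 0.1742, 0.0893.
The Rural Belt: 0.3394×241.219 + 0.1717×298.329 + 0.2253×190.360 + 0.1742×146.189 + 0.0893×56.723 = 206.5352 per 1,000.
The Central Province: 0.3394×236.162 + 0.1717×351.450 + 0.2253×219.862 + 0.1742×145.728 + 0.0893×60.617 = 220.8572 per 1,000.

Central Province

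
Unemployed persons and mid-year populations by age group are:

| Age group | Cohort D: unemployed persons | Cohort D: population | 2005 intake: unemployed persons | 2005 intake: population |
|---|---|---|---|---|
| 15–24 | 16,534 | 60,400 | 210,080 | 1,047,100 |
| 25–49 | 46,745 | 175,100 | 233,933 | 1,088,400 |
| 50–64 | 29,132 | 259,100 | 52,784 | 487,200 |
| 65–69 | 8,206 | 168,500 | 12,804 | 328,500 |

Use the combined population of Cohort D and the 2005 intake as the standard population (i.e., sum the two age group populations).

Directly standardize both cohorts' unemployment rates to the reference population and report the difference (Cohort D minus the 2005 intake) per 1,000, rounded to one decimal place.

Age-specific rates per 1,000 for Cohort D: 273.742, 266.962, 112.435, 48.700.
For the 2005 intake: 200.630, 214.933, 108.342, 38.977.
Combined standard total = 3,614,300; weights = 0.3064, 0.3496, 0.2065, 0.1375.
Cohort D: 0.3064×273.742 + 0.3496×266.962 + 0.2065×112.435 + 0.1375×48.700 = 207.1189 per 1,000.
The 2005 intake: 0.3064×200.630 + 0.3496×214.933 + 0.2065×108.342 + 0.1375×38.977 = 164.3452 per 1,000.
Difference = 207.1189 − 164.3452 = 42.7737.

42.8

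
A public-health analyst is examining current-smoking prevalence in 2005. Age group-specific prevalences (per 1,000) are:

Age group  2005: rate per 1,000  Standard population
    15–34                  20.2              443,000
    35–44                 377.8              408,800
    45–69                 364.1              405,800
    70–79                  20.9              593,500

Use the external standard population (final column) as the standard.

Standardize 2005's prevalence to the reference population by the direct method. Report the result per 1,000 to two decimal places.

Standard total = 1,851,100; weights = 0.2393, 0.2208, 0.2192, 0.3206.
Standardized rate: 0.2393×20.2 + 0.2208×377.8 + 0.2192×364.1 + 0.3206×20.9 = 174.7875 per 1,000.

174.79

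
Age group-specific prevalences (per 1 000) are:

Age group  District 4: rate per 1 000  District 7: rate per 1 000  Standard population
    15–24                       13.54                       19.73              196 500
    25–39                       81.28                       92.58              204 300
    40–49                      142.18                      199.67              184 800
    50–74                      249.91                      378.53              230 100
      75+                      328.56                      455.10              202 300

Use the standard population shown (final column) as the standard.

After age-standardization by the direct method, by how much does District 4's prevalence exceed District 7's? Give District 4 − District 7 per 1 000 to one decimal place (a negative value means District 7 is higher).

Standard total = 1 018 000; weights = 0.1930, 0.2007, 0.1815, 0.2260, 0.1987.
District 4: 0.1930×13.54 + 0.2007×81.28 + 0.1815×142.18 + 0.2260×249.91 + 0.1987×328.56 = 166.5157 per 1 000.
District 7: 0.1930×19.73 + 0.2007×92.58 + 0.1815×199.67 + 0.2260×378.53 + 0.1987×455.10 = 234.6331 per 1 000.
Difference = 166.5157 − 234.6331 = -68.1175.

-68.1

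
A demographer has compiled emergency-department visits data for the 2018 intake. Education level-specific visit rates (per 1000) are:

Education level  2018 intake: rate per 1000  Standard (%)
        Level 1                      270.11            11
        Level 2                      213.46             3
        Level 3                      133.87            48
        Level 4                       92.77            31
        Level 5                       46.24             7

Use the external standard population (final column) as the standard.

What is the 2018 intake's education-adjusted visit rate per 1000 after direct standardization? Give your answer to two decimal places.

132.37

Standard weights: 0.11, 0.03, 0.48, 0.31, 0.07.
Standardized rate: 0.1100×270.11 + 0.0300×213.46 + 0.4800×133.87 + 0.3100×92.77 + 0.0700×46.24 = 132.3690 per 1000.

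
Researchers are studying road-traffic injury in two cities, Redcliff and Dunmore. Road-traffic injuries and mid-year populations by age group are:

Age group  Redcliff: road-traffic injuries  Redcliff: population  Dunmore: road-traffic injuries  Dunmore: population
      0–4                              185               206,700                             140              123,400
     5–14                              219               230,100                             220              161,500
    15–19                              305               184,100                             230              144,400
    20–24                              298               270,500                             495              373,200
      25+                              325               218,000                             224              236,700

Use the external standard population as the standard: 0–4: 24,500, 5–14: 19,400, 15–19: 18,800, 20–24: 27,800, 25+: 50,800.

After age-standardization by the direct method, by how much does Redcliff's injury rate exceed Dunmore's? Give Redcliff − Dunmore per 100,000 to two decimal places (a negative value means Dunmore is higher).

6.22

Age-specific rates per 100,000 for Redcliff: 89.50, 95.18, 165.67, 110.17, 149.08.
For Dunmore: 113.45, 136.22, 159.28, 132.64, 94.63.
Standard total = 141,300; weights = 0.1734, 0.1373, 0.1331, 0.1967, 0.3595.
Redcliff: 0.1734×89.50 + 0.1373×95.18 + 0.1331×165.67 + 0.1967×110.17 + 0.3595×149.08 = 125.9012 per 100,000.
Dunmore: 0.1734×113.45 + 0.1373×136.22 + 0.1331×159.28 + 0.1967×132.64 + 0.3595×94.63 = 119.6850 per 100,000.
Difference = 125.9012 − 119.6850 = 6.2161.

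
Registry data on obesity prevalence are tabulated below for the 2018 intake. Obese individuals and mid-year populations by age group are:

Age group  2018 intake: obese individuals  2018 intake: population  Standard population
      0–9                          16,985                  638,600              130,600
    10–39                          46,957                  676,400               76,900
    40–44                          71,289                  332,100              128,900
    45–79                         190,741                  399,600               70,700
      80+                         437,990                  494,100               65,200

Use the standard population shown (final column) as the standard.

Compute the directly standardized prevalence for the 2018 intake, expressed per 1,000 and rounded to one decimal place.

Age-specific rates per 1,000 for the 2018 intake: 26.597, 69.422, 214.661, 477.330, 886.440.
Standard total = 472,300; weights = 0.2765, 0.1628, 0.2729, 0.1497, 0.1380.
Standardized rate: 0.2765×26.597 + 0.1628×69.422 + 0.2729×214.661 + 0.1497×477.330 + 0.1380×886.440 = 271.0673 per 1,000.

271.1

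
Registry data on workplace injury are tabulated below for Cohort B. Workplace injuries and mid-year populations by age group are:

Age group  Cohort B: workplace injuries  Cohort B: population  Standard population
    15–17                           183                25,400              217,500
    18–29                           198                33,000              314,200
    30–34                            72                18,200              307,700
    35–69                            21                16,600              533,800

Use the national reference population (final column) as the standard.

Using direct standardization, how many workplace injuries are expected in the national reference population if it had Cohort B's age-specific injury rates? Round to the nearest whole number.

Age-specific rates per 10,000 for Cohort B: 72.05, 60.00, 39.56, 12.65.
Expected workplace injuries = Σ (standard pop × age-specific rate ÷ 10,000)
= 217,500×72.05/10,000 + 314,200×60.00/10,000 + 307,700×39.56/10,000 + 533,800×12.65/10,000
= 1567.03 + 1885.20 + 1217.27 + 675.29 = 5344.79.

5345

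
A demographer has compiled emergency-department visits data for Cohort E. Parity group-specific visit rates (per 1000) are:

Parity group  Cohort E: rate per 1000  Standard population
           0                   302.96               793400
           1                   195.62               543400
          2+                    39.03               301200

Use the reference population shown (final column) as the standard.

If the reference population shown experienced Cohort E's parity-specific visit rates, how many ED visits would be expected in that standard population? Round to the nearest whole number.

Expected ED visits = Σ (standard pop × parity-specific rate ÷ 1000)
= 793400×302.96/1000 + 543400×195.62/1000 + 301200×39.03/1000
= 240368.46 + 106299.91 + 11755.84 = 358424.21.

358424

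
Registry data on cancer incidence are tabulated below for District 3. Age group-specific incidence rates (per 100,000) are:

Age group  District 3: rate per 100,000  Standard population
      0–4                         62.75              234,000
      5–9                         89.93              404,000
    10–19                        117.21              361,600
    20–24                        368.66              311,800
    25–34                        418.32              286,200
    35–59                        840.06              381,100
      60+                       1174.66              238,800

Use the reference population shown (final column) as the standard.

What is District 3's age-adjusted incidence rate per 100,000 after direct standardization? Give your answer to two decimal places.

418.82

Standard total = 2,217,500; weights = 0.1055, 0.1822, 0.1631, 0.1406, 0.1291, 0.1719, 0.1077.
Standardized rate: 0.1055×62.75 + 0.1822×89.93 + 0.1631×117.21 + 0.1406×368.66 + 0.1291×418.32 + 0.1719×840.06 + 0.1077×1174.66 = 418.8164 per 100,000.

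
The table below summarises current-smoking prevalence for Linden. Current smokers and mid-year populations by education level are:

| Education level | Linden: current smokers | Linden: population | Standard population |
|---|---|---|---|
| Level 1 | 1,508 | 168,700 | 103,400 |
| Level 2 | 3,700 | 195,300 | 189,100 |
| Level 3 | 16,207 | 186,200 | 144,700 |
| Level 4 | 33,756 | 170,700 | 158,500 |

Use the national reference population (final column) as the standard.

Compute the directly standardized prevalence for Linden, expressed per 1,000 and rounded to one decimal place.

Education-specific rates per 1,000 for Linden: 8.939, 18.945, 87.041, 197.750.
Standard total = 595,700; weights = 0.1736, 0.3174, 0.2429, 0.2661.
Standardized rate: 0.1736×8.939 + 0.3174×18.945 + 0.2429×87.041 + 0.2661×197.750 = 81.3246 per 1,000.

81.3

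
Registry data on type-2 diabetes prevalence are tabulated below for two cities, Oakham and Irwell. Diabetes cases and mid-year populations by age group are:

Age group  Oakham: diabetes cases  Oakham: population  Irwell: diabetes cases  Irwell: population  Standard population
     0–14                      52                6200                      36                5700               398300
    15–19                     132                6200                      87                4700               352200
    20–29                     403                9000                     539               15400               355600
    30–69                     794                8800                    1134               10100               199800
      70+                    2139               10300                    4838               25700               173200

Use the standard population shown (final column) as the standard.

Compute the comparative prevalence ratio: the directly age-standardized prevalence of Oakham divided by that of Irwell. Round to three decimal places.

1.055

Age-specific rates per 1000 for Oakham: 8.387, 21.290, 44.778, 90.227, 207.670.
For Irwell: 6.316, 18.511, 35.000, 112.277, 188.249.
Standard total = 1479100; weights = 0.2693, 0.2381, 0.2404, 0.1351, 0.1171.
Oakham: 0.2693×8.387 + 0.2381×21.290 + 0.2404×44.778 + 0.1351×90.227 + 0.1171×207.670 = 54.5993 per 1000.
Irwell: 0.2693×6.316 + 0.2381×18.511 + 0.2404×35.000 + 0.1351×112.277 + 0.1171×188.249 = 51.7333 per 1000.
Ratio = 54.5993 ÷ 51.7333 = 1.05540.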